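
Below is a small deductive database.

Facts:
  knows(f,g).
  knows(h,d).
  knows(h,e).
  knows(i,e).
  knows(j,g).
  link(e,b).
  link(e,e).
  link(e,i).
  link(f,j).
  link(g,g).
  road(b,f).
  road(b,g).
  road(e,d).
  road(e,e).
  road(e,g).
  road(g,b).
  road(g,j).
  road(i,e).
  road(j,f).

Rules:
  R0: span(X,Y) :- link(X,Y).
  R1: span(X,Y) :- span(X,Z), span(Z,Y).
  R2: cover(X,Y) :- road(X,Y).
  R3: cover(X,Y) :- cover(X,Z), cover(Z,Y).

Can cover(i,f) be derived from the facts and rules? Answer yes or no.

yes

round 1: derive cover(b,f) via R2 from road(b,f)
round 1: derive cover(b,g) via R2 from road(b,g)
round 1: derive cover(e,d) via R2 from road(e,d)
round 1: derive cover(e,e) via R2 from road(e,e)
round 1: derive cover(e,g) via R2 from road(e,g)
round 1: derive cover(g,b) via R2 from road(g,b)
round 1: derive cover(g,j) via R2 from road(g,j)
round 1: derive cover(i,e) via R2 from road(i,e)
round 1: derive cover(j,f) via R2 from road(j,f)
round 2: derive cover(b,b) via R3 from cover(b,g), cover(g,b)
round 2: derive cover(b,j) via R3 from cover(b,g), cover(g,j)
round 2: derive cover(e,b) via R3 from cover(e,g), cover(g,b)
round 2: derive cover(e,j) via R3 from cover(e,g), cover(g,j)
round 2: derive cover(g,f) via R3 from cover(g,b), cover(b,f)
round 2: derive cover(g,g) via R3 from cover(g,b), cover(b,g)
round 2: derive cover(i,d) via R3 from cover(i,e), cover(e,d)
round 2: derive cover(i,g) via R3 from cover(i,e), cover(e,g)
round 3: derive cover(e,f) via R3 from cover(e,b), cover(b,f)
round 3: derive cover(i,b) via R3 from cover(i,e), cover(e,b)
round 3: derive cover(i,f) via R3 from cover(i,g), cover(g,f)
round 3: derive cover(i,j) via R3 from cover(i,e), cover(e,j)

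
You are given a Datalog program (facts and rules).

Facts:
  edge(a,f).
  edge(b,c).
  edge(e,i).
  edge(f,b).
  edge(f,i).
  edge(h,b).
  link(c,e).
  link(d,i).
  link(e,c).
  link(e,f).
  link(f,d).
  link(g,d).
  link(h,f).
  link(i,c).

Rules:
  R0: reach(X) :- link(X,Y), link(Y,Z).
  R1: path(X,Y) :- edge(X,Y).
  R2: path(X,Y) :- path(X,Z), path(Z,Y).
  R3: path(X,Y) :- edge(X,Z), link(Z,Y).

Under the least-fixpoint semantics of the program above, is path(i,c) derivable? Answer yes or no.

round 1: derive path(a,f) via R1 from edge(a,f)
round 1: derive path(b,c) via R1 from edge(b,c)
round 1: derive path(e,i) via R1 from edge(e,i)
round 1: derive path(f,b) via R1 from edge(f,b)
round 1: derive path(f,i) via R1 from edge(f,i)
round 1: derive path(h,b) via R1 from edge(h,b)
round 1: derive path(a,d) via R3 from edge(a,f), link(f,d)
round 1: derive path(b,e) via R3 from edge(b,c), link(c,e)
round 1: derive path(e,c) via R3 from edge(e,i), link(i,c)
round 1: derive path(f,c) via R3 from edge(f,i), link(i,c)
round 2: derive path(a,b) via R2 from path(a,f), path(f,b)
round 2: derive path(a,c) via R2 from path(a,f), path(f,c)
round 2: derive path(a,i) via R2 from path(a,f), path(f,i)
round 2: derive path(b,i) via R2 from path(b,e), path(e,i)
round 2: derive path(f,e) via R2 from path(f,b), path(b,e)
round 2: derive path(h,c) via R2 from path(h,b), path(b,c)
round 2: derive path(h,e) via R2 from path(h,b), path(b,e)
round 3: derive path(a,e) via R2 from path(a,b), path(b,e)
round 3: derive path(h,i) via R2 from path(h,b), path(b,i)

no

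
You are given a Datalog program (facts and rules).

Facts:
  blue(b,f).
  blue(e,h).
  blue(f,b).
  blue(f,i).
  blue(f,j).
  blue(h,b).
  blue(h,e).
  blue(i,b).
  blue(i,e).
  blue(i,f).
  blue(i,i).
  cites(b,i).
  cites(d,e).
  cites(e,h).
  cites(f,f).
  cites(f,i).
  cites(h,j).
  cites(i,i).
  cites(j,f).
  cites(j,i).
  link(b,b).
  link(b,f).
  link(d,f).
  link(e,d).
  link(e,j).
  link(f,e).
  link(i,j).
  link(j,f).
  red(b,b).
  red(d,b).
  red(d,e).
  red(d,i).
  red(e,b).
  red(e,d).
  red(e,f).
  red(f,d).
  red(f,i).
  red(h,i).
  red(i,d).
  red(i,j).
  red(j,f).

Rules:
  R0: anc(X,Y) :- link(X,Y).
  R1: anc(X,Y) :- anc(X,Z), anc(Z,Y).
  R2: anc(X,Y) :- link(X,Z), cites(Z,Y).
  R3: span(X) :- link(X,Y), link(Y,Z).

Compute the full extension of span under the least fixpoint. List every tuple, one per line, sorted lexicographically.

round 1: derive span(b) via R3 from link(b,b), link(b,b)
round 1: derive span(d) via R3 from link(d,f), link(f,e)
round 1: derive span(e) via R3 from link(e,d), link(d,f)
round 1: derive span(f) via R3 from link(f,e), link(e,d)
round 1: derive span(i) via R3 from link(i,j), link(j,f)
round 1: derive span(j) via R3 from link(j,f), link(f,e)

span(b)
span(d)
span(e)
span(f)
span(i)
span(j)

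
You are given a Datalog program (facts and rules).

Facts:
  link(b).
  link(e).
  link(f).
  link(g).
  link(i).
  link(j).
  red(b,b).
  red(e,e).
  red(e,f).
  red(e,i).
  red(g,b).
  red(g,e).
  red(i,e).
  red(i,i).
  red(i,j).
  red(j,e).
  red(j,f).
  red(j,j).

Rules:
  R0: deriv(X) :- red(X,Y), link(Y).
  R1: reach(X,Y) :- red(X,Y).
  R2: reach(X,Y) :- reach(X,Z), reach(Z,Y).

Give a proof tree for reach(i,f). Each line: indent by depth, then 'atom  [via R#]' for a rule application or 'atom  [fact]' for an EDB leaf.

reach(i,f)  [via R2]
  reach(i,e)  [via R1]
    red(i,e)  [fact]
  reach(e,f)  [via R1]
    red(e,f)  [fact]

round 1: derive reach(b,b) via R1 from red(b,b)
round 1: derive reach(e,e) via R1 from red(e,e)
round 1: derive reach(e,f) via R1 from red(e,f)
round 1: derive reach(e,i) via R1 from red(e,i)
round 1: derive reach(g,b) via R1 from red(g,b)
round 1: derive reach(g,e) via R1 from red(g,e)
round 1: derive reach(i,e) via R1 from red(i,e)
round 1: derive reach(i,i) via R1 from red(i,i)
round 1: derive reach(i,j) via R1 from red(i,j)
round 1: derive reach(j,e) via R1 from red(j,e)
round 1: derive reach(j,f) via R1 from red(j,f)
round 1: derive reach(j,j) via R1 from red(j,j)
round 2: derive reach(e,j) via R2 from reach(e,i), reach(i,j)
round 2: derive reach(g,f) via R2 from reach(g,e), reach(e,f)
round 2: derive reach(g,i) via R2 from reach(g,e), reach(e,i)
round 2: derive reach(i,f) via R2 from reach(i,e), reach(e,f)
round 2: derive reach(j,i) via R2 from reach(j,e), reach(e,i)
round 3: derive reach(g,j) via R2 from reach(g,e), reach(e,j)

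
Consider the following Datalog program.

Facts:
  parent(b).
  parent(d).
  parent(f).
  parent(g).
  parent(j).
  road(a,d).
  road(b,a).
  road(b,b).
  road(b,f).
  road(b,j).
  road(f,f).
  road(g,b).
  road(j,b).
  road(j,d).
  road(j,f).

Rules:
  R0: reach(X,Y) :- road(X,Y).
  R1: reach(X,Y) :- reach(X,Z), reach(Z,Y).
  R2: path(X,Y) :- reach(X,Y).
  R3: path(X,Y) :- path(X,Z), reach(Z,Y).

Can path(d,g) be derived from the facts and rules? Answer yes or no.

no

round 1: derive reach(a,d) via R0 from road(a,d)
round 1: derive reach(b,a) via R0 from road(b,a)
round 1: derive reach(b,b) via R0 from road(b,b)
round 1: derive reach(b,f) via R0 from road(b,f)
round 1: derive reach(b,j) via R0 from road(b,j)
round 1: derive reach(f,f) via R0 from road(f,f)
round 1: derive reach(g,b) via R0 from road(g,b)
round 1: derive reach(j,b) via R0 from road(j,b)
round 1: derive reach(j,d) via R0 from road(j,d)
round 1: derive reach(j,f) via R0 from road(j,f)
round 2: derive reach(b,d) via R1 from reach(b,a), reach(a,d)
round 2: derive reach(g,a) via R1 from reach(g,b), reach(b,a)
round 2: derive reach(g,f) via R1 from reach(g,b), reach(b,f)
round 2: derive reach(g,j) via R1 from reach(g,b), reach(b,j)
round 2: derive reach(j,a) via R1 from reach(j,b), reach(b,a)
round 2: derive reach(j,j) via R1 from reach(j,b), reach(b,j)
round 2: derive path(a,d) via R2 from reach(a,d)
round 2: derive path(b,a) via R2 from reach(b,a)
round 2: derive path(b,b) via R2 from reach(b,b)
round 2: derive path(b,f) via R2 from reach(b,f)
round 2: derive path(b,j) via R2 from reach(b,j)
round 2: derive path(f,f) via R2 from reach(f,f)
round 2: derive path(g,b) via R2 from reach(g,b)
round 2: derive path(j,b) via R2 from reach(j,b)
round 2: derive path(j,d) via R2 from reach(j,d)
round 2: derive path(j,f) via R2 from reach(j,f)
round 3: derive reach(g,d) via R1 from reach(g,a), reach(a,d)
round 3: derive path(b,d) via R2 from reach(b,d)
round 3: derive path(g,a) via R2 from reach(g,a)
round 3: derive path(g,f) via R2 from reach(g,f)
round 3: derive path(g,j) via R2 from reach(g,j)
round 3: derive path(j,a) via R2 from reach(j,a)
round 3: derive path(j,j) via R2 from reach(j,j)
round 3: derive path(g,d) via R3 from path(g,b), reach(b,d)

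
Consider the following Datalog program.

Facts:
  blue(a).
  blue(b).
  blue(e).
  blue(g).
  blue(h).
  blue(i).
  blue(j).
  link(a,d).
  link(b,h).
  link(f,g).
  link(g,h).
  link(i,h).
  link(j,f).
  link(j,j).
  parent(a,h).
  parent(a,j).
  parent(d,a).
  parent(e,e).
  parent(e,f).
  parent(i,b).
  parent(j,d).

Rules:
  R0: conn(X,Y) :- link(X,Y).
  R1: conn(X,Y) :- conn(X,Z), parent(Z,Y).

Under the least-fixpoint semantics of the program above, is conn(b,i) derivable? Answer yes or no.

no

round 1: derive conn(a,d) via R0 from link(a,d)
round 1: derive conn(b,h) via R0 from link(b,h)
round 1: derive conn(f,g) via R0 from link(f,g)
round 1: derive conn(g,h) via R0 from link(g,h)
round 1: derive conn(i,h) via R0 from link(i,h)
round 1: derive conn(j,f) via R0 from link(j,f)
round 1: derive conn(j,j) via R0 from link(j,j)
round 2: derive conn(a,a) via R1 from conn(a,d), parent(d,a)
round 2: derive conn(j,d) via R1 from conn(j,j), parent(j,d)
round 3: derive conn(a,h) via R1 from conn(a,a), parent(a,h)
round 3: derive conn(a,j) via R1 from conn(a,a), parent(a,j)
round 3: derive conn(j,a) via R1 from conn(j,d), parent(d,a)
round 4: derive conn(j,h) via R1 from conn(j,a), parent(a,h)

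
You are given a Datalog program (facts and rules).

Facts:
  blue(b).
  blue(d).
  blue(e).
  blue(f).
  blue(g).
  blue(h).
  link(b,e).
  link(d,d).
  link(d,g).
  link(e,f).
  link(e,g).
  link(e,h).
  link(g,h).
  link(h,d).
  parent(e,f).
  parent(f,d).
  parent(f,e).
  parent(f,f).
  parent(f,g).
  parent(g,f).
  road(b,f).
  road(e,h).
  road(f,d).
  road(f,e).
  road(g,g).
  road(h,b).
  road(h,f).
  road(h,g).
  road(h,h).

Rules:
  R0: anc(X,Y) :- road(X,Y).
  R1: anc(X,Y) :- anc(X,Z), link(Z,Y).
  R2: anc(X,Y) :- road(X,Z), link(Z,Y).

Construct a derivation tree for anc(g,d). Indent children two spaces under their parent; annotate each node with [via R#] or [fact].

round 1: derive anc(b,f) via R0 from road(b,f)
round 1: derive anc(e,h) via R0 from road(e,h)
round 1: derive anc(f,d) via R0 from road(f,d)
round 1: derive anc(f,e) via R0 from road(f,e)
round 1: derive anc(g,g) via R0 from road(g,g)
round 1: derive anc(h,b) via R0 from road(h,b)
round 1: derive anc(h,f) via R0 from road(h,f)
round 1: derive anc(h,g) via R0 from road(h,g)
round 1: derive anc(h,h) via R0 from road(h,h)
round 1: derive anc(e,d) via R2 from road(e,h), link(h,d)
round 1: derive anc(f,f) via R2 from road(f,e), link(e,f)
round 1: derive anc(f,g) via R2 from road(f,d), link(d,g)
round 1: derive anc(f,h) via R2 from road(f,e), link(e,h)
round 1: derive anc(g,h) via R2 from road(g,g), link(g,h)
round 1: derive anc(h,d) via R2 from road(h,h), link(h,d)
round 1: derive anc(h,e) via R2 from road(h,b), link(b,e)
round 2: derive anc(e,g) via R1 from anc(e,d), link(d,g)
round 2: derive anc(g,d) via R1 from anc(g,h), link(h,d)

anc(g,d)  [via R1]
  anc(g,h)  [via R2]
    road(g,g)  [fact]
    link(g,h)  [fact]
  link(h,d)  [fact]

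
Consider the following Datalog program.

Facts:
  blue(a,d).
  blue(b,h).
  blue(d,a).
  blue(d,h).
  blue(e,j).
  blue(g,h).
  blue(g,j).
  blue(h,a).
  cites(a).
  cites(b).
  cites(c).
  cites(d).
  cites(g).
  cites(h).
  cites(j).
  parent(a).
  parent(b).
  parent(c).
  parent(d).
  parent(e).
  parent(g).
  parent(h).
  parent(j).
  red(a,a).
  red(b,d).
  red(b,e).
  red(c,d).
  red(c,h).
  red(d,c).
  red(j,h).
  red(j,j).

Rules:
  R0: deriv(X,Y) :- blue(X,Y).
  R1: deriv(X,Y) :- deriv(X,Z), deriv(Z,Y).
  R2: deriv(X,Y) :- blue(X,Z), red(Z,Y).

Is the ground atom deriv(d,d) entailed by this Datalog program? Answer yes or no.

yes

round 1: derive deriv(a,d) via R0 from blue(a,d)
round 1: derive deriv(b,h) via R0 from blue(b,h)
round 1: derive deriv(d,a) via R0 from blue(d,a)
round 1: derive deriv(d,h) via R0 from blue(d,h)
round 1: derive deriv(e,j) via R0 from blue(e,j)
round 1: derive deriv(g,h) via R0 from blue(g,h)
round 1: derive deriv(g,j) via R0 from blue(g,j)
round 1: derive deriv(h,a) via R0 from blue(h,a)
round 1: derive deriv(a,c) via R2 from blue(a,d), red(d,c)
round 1: derive deriv(e,h) via R2 from blue(e,j), red(j,h)
round 2: derive deriv(a,a) via R1 from deriv(a,d), deriv(d,a)
round 2: derive deriv(a,h) via R1 from deriv(a,d), deriv(d,h)
round 2: derive deriv(b,a) via R1 from deriv(b,h), deriv(h,a)
round 2: derive deriv(d,c) via R1 from deriv(d,a), deriv(a,c)
round 2: derive deriv(d,d) via R1 from deriv(d,a), deriv(a,d)
round 2: derive deriv(e,a) via R1 from deriv(e,h), deriv(h,a)
round 2: derive deriv(g,a) via R1 from deriv(g,h), deriv(h,a)
round 2: derive deriv(h,c) via R1 from deriv(h,a), deriv(a,c)
round 2: derive deriv(h,d) via R1 from deriv(h,a), deriv(a,d)
round 3: derive deriv(b,c) via R1 from deriv(b,a), deriv(a,c)
round 3: derive deriv(b,d) via R1 from deriv(b,a), deriv(a,d)
round 3: derive deriv(e,c) via R1 from deriv(e,a), deriv(a,c)
round 3: derive deriv(e,d) via R1 from deriv(e,a), deriv(a,d)
round 3: derive deriv(g,c) via R1 from deriv(g,a), deriv(a,c)
round 3: derive deriv(g,d) via R1 from deriv(g,a), deriv(a,d)
round 3: derive deriv(h,h) via R1 from deriv(h,a), deriv(a,h)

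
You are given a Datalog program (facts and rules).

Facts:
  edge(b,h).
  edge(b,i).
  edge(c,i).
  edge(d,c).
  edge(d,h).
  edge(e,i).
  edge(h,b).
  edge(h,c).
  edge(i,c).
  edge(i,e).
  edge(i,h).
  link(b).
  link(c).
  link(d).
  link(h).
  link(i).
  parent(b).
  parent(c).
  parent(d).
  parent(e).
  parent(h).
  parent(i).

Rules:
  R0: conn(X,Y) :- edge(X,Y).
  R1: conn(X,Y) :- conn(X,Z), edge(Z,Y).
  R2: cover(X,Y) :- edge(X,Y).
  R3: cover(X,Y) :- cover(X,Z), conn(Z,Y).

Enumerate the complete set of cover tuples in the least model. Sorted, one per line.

round 1: derive conn(b,h) via R0 from edge(b,h)
round 1: derive conn(b,i) via R0 from edge(b,i)
round 1: derive conn(c,i) via R0 from edge(c,i)
round 1: derive conn(d,c) via R0 from edge(d,c)
round 1: derive conn(d,h) via R0 from edge(d,h)
round 1: derive conn(e,i) via R0 from edge(e,i)
round 1: derive conn(h,b) via R0 from edge(h,b)
round 1: derive conn(h,c) via R0 from edge(h,c)
round 1: derive conn(i,c) via R0 from edge(i,c)
round 1: derive conn(i,e) via R0 from edge(i,e)
round 1: derive conn(i,h) via R0 from edge(i,h)
round 1: derive cover(b,h) via R2 from edge(b,h)
round 1: derive cover(b,i) via R2 from edge(b,i)
round 1: derive cover(c,i) via R2 from edge(c,i)
round 1: derive cover(d,c) via R2 from edge(d,c)
round 1: derive cover(d,h) via R2 from edge(d,h)
round 1: derive cover(e,i) via R2 from edge(e,i)
round 1: derive cover(h,b) via R2 from edge(h,b)
round 1: derive cover(h,c) via R2 from edge(h,c)
round 1: derive cover(i,c) via R2 from edge(i,c)
round 1: derive cover(i,e) via R2 from edge(i,e)
round 1: derive cover(i,h) via R2 from edge(i,h)
round 2: derive conn(b,b) via R1 from conn(b,h), edge(h,b)
round 2: derive conn(b,c) via R1 from conn(b,h), edge(h,c)
round 2: derive conn(b,e) via R1 from conn(b,i), edge(i,e)
round 2: derive conn(c,c) via R1 from conn(c,i), edge(i,c)
round 2: derive conn(c,e) via R1 from conn(c,i), edge(i,e)
round 2: derive conn(c,h) via R1 from conn(c,i), edge(i,h)
round 2: derive conn(d,b) via R1 from conn(d,h), edge(h,b)
round 2: derive conn(d,i) via R1 from conn(d,c), edge(c,i)
round 2: derive conn(e,c) via R1 from conn(e,i), edge(i,c)
round 2: derive conn(e,e) via R1 from conn(e,i), edge(i,e)
round 2: derive conn(e,h) via R1 from conn(e,i), edge(i,h)
round 2: derive conn(h,h) via R1 from conn(h,b), edge(b,h)
round 2: derive conn(h,i) via R1 from conn(h,b), edge(b,i)
round 2: derive conn(i,b) via R1 from conn(i,h), edge(h,b)
round 2: derive conn(i,i) via R1 from conn(i,c), edge(c,i)
round 2: derive cover(b,b) via R3 from cover(b,h), conn(h,b)
round 2: derive cover(b,c) via R3 from cover(b,h), conn(h,c)
round 2: derive cover(b,e) via R3 from cover(b,i), conn(i,e)
round 2: derive cover(c,c) via R3 from cover(c,i), conn(i,c)
round 2: derive cover(c,e) via R3 from cover(c,i), conn(i,e)
round 2: derive cover(c,h) via R3 from cover(c,i), conn(i,h)
round 2: derive cover(d,b) via R3 from cover(d,h), conn(h,b)
round 2: derive cover(d,i) via R3 from cover(d,c), conn(c,i)
round 2: derive cover(e,c) via R3 from cover(e,i), conn(i,c)
round 2: derive cover(e,e) via R3 from cover(e,i), conn(i,e)
round 2: derive cover(e,h) via R3 from cover(e,i), conn(i,h)
round 2: derive cover(h,h) via R3 from cover(h,b), conn(b,h)
round 2: derive cover(h,i) via R3 from cover(h,b), conn(b,i)
round 2: derive cover(i,b) via R3 from cover(i,h), conn(h,b)
round 2: derive cover(i,i) via R3 from cover(i,c), conn(c,i)
round 3: derive conn(c,b) via R1 from conn(c,h), edge(h,b)
round 3: derive conn(d,e) via R1 from conn(d,i), edge(i,e)
round 3: derive conn(e,b) via R1 from conn(e,h), edge(h,b)
round 3: derive conn(h,e) via R1 from conn(h,i), edge(i,e)
round 3: derive cover(c,b) via R3 from cover(c,h), conn(h,b)
round 3: derive cover(d,e) via R3 from cover(d,b), conn(b,e)
round 3: derive cover(e,b) via R3 from cover(e,h), conn(h,b)
round 3: derive cover(h,e) via R3 from cover(h,b), conn(b,e)

cover(b,b)
cover(b,c)
cover(b,e)
cover(b,h)
cover(b,i)
cover(c,b)
cover(c,c)
cover(c,e)
cover(c,h)
cover(c,i)
cover(d,b)
cover(d,c)
cover(d,e)
cover(d,h)
cover(d,i)
cover(e,b)
cover(e,c)
cover(e,e)
cover(e,h)
cover(e,i)
cover(h,b)
cover(h,c)
cover(h,e)
cover(h,h)
cover(h,i)
cover(i,b)
cover(i,c)
cover(i,e)
cover(i,h)
cover(i,i)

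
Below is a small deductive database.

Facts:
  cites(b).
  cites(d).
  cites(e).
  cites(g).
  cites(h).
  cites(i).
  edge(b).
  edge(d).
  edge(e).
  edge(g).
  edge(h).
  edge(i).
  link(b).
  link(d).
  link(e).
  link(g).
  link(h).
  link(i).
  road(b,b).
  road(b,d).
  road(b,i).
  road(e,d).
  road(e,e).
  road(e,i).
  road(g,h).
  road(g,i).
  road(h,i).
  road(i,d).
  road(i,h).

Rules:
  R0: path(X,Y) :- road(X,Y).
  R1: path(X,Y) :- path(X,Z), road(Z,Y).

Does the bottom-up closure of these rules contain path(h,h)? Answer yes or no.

round 1: derive path(b,b) via R0 from road(b,b)
round 1: derive path(b,d) via R0 from road(b,d)
round 1: derive path(b,i) via R0 from road(b,i)
round 1: derive path(e,d) via R0 from road(e,d)
round 1: derive path(e,e) via R0 from road(e,e)
round 1: derive path(e,i) via R0 from road(e,i)
round 1: derive path(g,h) via R0 from road(g,h)
round 1: derive path(g,i) via R0 from road(g,i)
round 1: derive path(h,i) via R0 from road(h,i)
round 1: derive path(i,d) via R0 from road(i,d)
round 1: derive path(i,h) via R0 from road(i,h)
round 2: derive path(b,h) via R1 from path(b,i), road(i,h)
round 2: derive path(e,h) via R1 from path(e,i), road(i,h)
round 2: derive path(g,d) via R1 from path(g,i), road(i,d)
round 2: derive path(h,d) via R1 from path(h,i), road(i,d)
round 2: derive path(h,h) via R1 from path(h,i), road(i,h)
round 2: derive path(i,i) via R1 from path(i,h), road(h,i)

yes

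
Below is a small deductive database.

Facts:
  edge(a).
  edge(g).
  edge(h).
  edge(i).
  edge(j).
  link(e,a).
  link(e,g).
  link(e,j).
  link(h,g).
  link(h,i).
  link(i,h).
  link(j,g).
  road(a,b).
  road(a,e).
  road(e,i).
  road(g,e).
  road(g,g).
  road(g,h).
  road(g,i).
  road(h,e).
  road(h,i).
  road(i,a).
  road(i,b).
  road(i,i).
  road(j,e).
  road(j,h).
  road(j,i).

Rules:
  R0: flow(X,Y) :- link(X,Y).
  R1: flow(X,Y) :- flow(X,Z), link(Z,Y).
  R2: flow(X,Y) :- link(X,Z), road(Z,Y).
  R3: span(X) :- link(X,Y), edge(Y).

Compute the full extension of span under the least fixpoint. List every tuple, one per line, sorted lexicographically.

round 1: derive span(e) via R3 from link(e,a), edge(a)
round 1: derive span(h) via R3 from link(h,g), edge(g)
round 1: derive span(i) via R3 from link(i,h), edge(h)
round 1: derive span(j) via R3 from link(j,g), edge(g)

span(e)
span(h)
span(i)
span(j)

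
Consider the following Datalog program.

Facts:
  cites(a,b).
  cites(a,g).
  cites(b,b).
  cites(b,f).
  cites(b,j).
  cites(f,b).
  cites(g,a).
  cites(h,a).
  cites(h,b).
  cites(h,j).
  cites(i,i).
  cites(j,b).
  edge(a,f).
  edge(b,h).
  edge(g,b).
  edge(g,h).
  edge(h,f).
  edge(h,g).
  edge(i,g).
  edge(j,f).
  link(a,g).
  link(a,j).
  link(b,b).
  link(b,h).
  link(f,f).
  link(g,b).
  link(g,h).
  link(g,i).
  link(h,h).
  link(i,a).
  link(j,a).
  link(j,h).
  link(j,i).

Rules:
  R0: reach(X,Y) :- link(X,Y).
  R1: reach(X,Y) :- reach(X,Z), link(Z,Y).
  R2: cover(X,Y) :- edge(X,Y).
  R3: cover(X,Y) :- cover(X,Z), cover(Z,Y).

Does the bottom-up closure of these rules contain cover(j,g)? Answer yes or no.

round 1: derive cover(a,f) via R2 from edge(a,f)
round 1: derive cover(b,h) via R2 from edge(b,h)
round 1: derive cover(g,b) via R2 from edge(g,b)
round 1: derive cover(g,h) via R2 from edge(g,h)
round 1: derive cover(h,f) via R2 from edge(h,f)
round 1: derive cover(h,g) via R2 from edge(h,g)
round 1: derive cover(i,g) via R2 from edge(i,g)
round 1: derive cover(j,f) via R2 from edge(j,f)
round 2: derive cover(b,f) via R3 from cover(b,h), cover(h,f)
round 2: derive cover(b,g) via R3 from cover(b,h), cover(h,g)
round 2: derive cover(g,f) via R3 from cover(g,h), cover(h,f)
round 2: derive cover(g,g) via R3 from cover(g,h), cover(h,g)
round 2: derive cover(h,b) via R3 from cover(h,g), cover(g,b)
round 2: derive cover(h,h) via R3 from cover(h,g), cover(g,h)
round 2: derive cover(i,b) via R3 from cover(i,g), cover(g,b)
round 2: derive cover(i,h) via R3 from cover(i,g), cover(g,h)
round 3: derive cover(b,b) via R3 from cover(b,g), cover(g,b)
round 3: derive cover(i,f) via R3 from cover(i,b), cover(b,f)

no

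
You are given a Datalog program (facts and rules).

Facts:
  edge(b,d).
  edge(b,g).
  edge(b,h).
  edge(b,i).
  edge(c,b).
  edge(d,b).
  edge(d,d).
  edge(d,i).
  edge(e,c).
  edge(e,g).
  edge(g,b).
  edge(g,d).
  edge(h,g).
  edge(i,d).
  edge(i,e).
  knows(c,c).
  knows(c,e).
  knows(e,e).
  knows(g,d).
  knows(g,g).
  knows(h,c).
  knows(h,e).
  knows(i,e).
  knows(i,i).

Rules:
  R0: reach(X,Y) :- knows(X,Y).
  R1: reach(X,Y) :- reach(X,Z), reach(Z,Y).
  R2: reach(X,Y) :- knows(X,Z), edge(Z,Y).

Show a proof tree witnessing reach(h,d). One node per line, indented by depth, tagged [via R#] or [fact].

round 1: derive reach(c,c) via R0 from knows(c,c)
round 1: derive reach(c,e) via R0 from knows(c,e)
round 1: derive reach(e,e) via R0 from knows(e,e)
round 1: derive reach(g,d) via R0 from knows(g,d)
round 1: derive reach(g,g) via R0 from knows(g,g)
round 1: derive reach(h,c) via R0 from knows(h,c)
round 1: derive reach(h,e) via R0 from knows(h,e)
round 1: derive reach(i,e) via R0 from knows(i,e)
round 1: derive reach(i,i) via R0 from knows(i,i)
round 1: derive reach(c,b) via R2 from knows(c,c), edge(c,b)
round 1: derive reach(c,g) via R2 from knows(c,e), edge(e,g)
round 1: derive reach(e,c) via R2 from knows(e,e), edge(e,c)
round 1: derive reach(e,g) via R2 from knows(e,e), edge(e,g)
round 1: derive reach(g,b) via R2 from knows(g,d), edge(d,b)
round 1: derive reach(g,i) via R2 from knows(g,d), edge(d,i)
round 1: derive reach(h,b) via R2 from knows(h,c), edge(c,b)
round 1: derive reach(h,g) via R2 from knows(h,e), edge(e,g)
round 1: derive reach(i,c) via R2 from knows(i,e), edge(e,c)
round 1: derive reach(i,d) via R2 from knows(i,i), edge(i,d)
round 1: derive reach(i,g) via R2 from knows(i,e), edge(e,g)
round 2: derive reach(c,d) via R1 from reach(c,g), reach(g,d)
round 2: derive reach(c,i) via R1 from reach(c,g), reach(g,i)
round 2: derive reach(e,b) via R1 from reach(e,c), reach(c,b)
round 2: derive reach(e,d) via R1 from reach(e,g), reach(g,d)
round 2: derive reach(e,i) via R1 from reach(e,g), reach(g,i)
round 2: derive reach(g,c) via R1 from reach(g,i), reach(i,c)
round 2: derive reach(g,e) via R1 from reach(g,i), reach(i,e)
round 2: derive reach(h,d) via R1 from reach(h,g), reach(g,d)
round 2: derive reach(h,i) via R1 from reach(h,g), reach(g,i)
round 2: derive reach(i,b) via R1 from reach(i,c), reach(c,b)

reach(h,d)  [via R1]
  reach(h,g)  [via R2]
    knows(h,e)  [fact]
    edge(e,g)  [fact]
  reach(g,d)  [via R0]
    knows(g,d)  [fact]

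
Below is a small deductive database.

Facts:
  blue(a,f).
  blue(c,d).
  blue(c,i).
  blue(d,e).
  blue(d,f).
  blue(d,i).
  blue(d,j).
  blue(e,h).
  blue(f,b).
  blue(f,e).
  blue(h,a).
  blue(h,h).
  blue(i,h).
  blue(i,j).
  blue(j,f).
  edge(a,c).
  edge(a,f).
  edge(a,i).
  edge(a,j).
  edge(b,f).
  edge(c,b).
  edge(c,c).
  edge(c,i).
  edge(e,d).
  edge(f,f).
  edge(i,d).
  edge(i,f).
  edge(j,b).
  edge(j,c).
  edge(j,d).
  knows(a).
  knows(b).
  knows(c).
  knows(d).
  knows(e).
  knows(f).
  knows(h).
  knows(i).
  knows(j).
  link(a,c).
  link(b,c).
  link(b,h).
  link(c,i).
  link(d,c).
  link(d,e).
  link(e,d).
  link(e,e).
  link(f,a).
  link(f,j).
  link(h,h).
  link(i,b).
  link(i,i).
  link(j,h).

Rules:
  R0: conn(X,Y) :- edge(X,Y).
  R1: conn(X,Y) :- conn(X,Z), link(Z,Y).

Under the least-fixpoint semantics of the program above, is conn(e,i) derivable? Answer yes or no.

round 1: derive conn(a,c) via R0 from edge(a,c)
round 1: derive conn(a,f) via R0 from edge(a,f)
round 1: derive conn(a,i) via R0 from edge(a,i)
round 1: derive conn(a,j) via R0 from edge(a,j)
round 1: derive conn(b,f) via R0 from edge(b,f)
round 1: derive conn(c,b) via R0 from edge(c,b)
round 1: derive conn(c,c) via R0 from edge(c,c)
round 1: derive conn(c,i) via R0 from edge(c,i)
round 1: derive conn(e,d) via R0 from edge(e,d)
round 1: derive conn(f,f) via R0 from edge(f,f)
round 1: derive conn(i,d) via R0 from edge(i,d)
round 1: derive conn(i,f) via R0 from edge(i,f)
round 1: derive conn(j,b) via R0 from edge(j,b)
round 1: derive conn(j,c) via R0 from edge(j,c)
round 1: derive conn(j,d) via R0 from edge(j,d)
round 2: derive conn(a,a) via R1 from conn(a,f), link(f,a)
round 2: derive conn(a,b) via R1 from conn(a,i), link(i,b)
round 2: derive conn(a,h) via R1 from conn(a,j), link(j,h)
round 2: derive conn(b,a) via R1 from conn(b,f), link(f,a)
round 2: derive conn(b,j) via R1 from conn(b,f), link(f,j)
round 2: derive conn(c,h) via R1 from conn(c,b), link(b,h)
round 2: derive conn(e,c) via R1 from conn(e,d), link(d,c)
round 2: derive conn(e,e) via R1 from conn(e,d), link(d,e)
round 2: derive conn(f,a) via R1 from conn(f,f), link(f,a)
round 2: derive conn(f,j) via R1 from conn(f,f), link(f,j)
round 2: derive conn(i,a) via R1 from conn(i,f), link(f,a)
round 2: derive conn(i,c) via R1 from conn(i,d), link(d,c)
round 2: derive conn(i,e) via R1 from conn(i,d), link(d,e)
round 2: derive conn(i,j) via R1 from conn(i,f), link(f,j)
round 2: derive conn(j,e) via R1 from conn(j,d), link(d,e)
round 2: derive conn(j,h) via R1 from conn(j,b), link(b,h)
round 2: derive conn(j,i) via R1 from conn(j,c), link(c,i)
round 3: derive conn(b,c) via R1 from conn(b,a), link(a,c)
round 3: derive conn(b,h) via R1 from conn(b,j), link(j,h)
round 3: derive conn(e,i) via R1 from conn(e,c), link(c,i)
round 3: derive conn(f,c) via R1 from conn(f,a), link(a,c)
round 3: derive conn(f,h) via R1 from conn(f,j), link(j,h)
round 3: derive conn(i,h) via R1 from conn(i,j), link(j,h)
round 3: derive conn(i,i) via R1 from conn(i,c), link(c,i)
round 4: derive conn(b,i) via R1 from conn(b,c), link(c,i)
round 4: derive conn(e,b) via R1 from conn(e,i), link(i,b)
round 4: derive conn(f,i) via R1 from conn(f,c), link(c,i)
round 4: derive conn(i,b) via R1 from conn(i,i), link(i,b)
round 5: derive conn(b,b) via R1 from conn(b,i), link(i,b)
round 5: derive conn(e,h) via R1 from conn(e,b), link(b,h)
round 5: derive conn(f,b) via R1 from conn(f,i), link(i,b)

yes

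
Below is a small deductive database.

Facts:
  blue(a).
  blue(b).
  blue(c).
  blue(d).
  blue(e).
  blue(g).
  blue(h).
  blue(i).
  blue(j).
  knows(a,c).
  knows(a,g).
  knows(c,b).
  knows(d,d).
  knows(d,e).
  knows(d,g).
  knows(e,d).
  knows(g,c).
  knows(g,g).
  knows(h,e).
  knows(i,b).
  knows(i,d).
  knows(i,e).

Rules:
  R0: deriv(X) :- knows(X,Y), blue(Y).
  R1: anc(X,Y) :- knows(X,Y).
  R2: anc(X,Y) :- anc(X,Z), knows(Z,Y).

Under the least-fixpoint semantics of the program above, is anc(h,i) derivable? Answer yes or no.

no

round 1: derive anc(a,c) via R1 from knows(a,c)
round 1: derive anc(a,g) via R1 from knows(a,g)
round 1: derive anc(c,b) via R1 from knows(c,b)
round 1: derive anc(d,d) via R1 from knows(d,d)
round 1: derive anc(d,e) via R1 from knows(d,e)
round 1: derive anc(d,g) via R1 from knows(d,g)
round 1: derive anc(e,d) via R1 from knows(e,d)
round 1: derive anc(g,c) via R1 from knows(g,c)
round 1: derive anc(g,g) via R1 from knows(g,g)
round 1: derive anc(h,e) via R1 from knows(h,e)
round 1: derive anc(i,b) via R1 from knows(i,b)
round 1: derive anc(i,d) via R1 from knows(i,d)
round 1: derive anc(i,e) via R1 from knows(i,e)
round 2: derive anc(a,b) via R2 from anc(a,c), knows(c,b)
round 2: derive anc(d,c) via R2 from anc(d,g), knows(g,c)
round 2: derive anc(e,e) via R2 from anc(e,d), knows(d,e)
round 2: derive anc(e,g) via R2 from anc(e,d), knows(d,g)
round 2: derive anc(g,b) via R2 from anc(g,c), knows(c,b)
round 2: derive anc(h,d) via R2 from anc(h,e), knows(e,d)
round 2: derive anc(i,g) via R2 from anc(i,d), knows(d,g)
round 3: derive anc(d,b) via R2 from anc(d,c), knows(c,b)
round 3: derive anc(e,c) via R2 from anc(e,g), knows(g,c)
round 3: derive anc(h,g) via R2 from anc(h,d), knows(d,g)
round 3: derive anc(i,c) via R2 from anc(i,g), knows(g,c)
round 4: derive anc(e,b) via R2 from anc(e,c), knows(c,b)
round 4: derive anc(h,c) via R2 from anc(h,g), knows(g,c)
round 5: derive anc(h,b) via R2 from anc(h,c), knows(c,b)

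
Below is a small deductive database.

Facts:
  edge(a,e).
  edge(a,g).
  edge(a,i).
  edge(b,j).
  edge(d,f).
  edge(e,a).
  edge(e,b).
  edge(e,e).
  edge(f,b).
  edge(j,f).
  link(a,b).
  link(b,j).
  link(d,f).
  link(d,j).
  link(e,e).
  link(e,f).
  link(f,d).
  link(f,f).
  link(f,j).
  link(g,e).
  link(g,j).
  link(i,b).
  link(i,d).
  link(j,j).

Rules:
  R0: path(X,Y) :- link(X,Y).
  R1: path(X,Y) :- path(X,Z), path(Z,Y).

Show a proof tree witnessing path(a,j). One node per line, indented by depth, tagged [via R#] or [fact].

round 1: derive path(a,b) via R0 from link(a,b)
round 1: derive path(b,j) via R0 from link(b,j)
round 1: derive path(d,f) via R0 from link(d,f)
round 1: derive path(d,j) via R0 from link(d,j)
round 1: derive path(e,e) via R0 from link(e,e)
round 1: derive path(e,f) via R0 from link(e,f)
round 1: derive path(f,d) via R0 from link(f,d)
round 1: derive path(f,f) via R0 from link(f,f)
round 1: derive path(f,j) via R0 from link(f,j)
round 1: derive path(g,e) via R0 from link(g,e)
round 1: derive path(g,j) via R0 from link(g,j)
round 1: derive path(i,b) via R0 from link(i,b)
round 1: derive path(i,d) via R0 from link(i,d)
round 1: derive path(j,j) via R0 from link(j,j)
round 2: derive path(a,j) via R1 from path(a,b), path(b,j)
round 2: derive path(d,d) via R1 from path(d,f), path(f,d)
round 2: derive path(e,d) via R1 from path(e,f), path(f,d)
round 2: derive path(e,j) via R1 from path(e,f), path(f,j)
round 2: derive path(g,f) via R1 from path(g,e), path(e,f)
round 2: derive path(i,f) via R1 from path(i,d), path(d,f)
round 2: derive path(i,j) via R1 from path(i,b), path(b,j)
round 3: derive path(g,d) via R1 from path(g,e), path(e,d)

path(a,j)  [via R1]
  path(a,b)  [via R0]
    link(a,b)  [fact]
  path(b,j)  [via R0]
    link(b,j)  [fact]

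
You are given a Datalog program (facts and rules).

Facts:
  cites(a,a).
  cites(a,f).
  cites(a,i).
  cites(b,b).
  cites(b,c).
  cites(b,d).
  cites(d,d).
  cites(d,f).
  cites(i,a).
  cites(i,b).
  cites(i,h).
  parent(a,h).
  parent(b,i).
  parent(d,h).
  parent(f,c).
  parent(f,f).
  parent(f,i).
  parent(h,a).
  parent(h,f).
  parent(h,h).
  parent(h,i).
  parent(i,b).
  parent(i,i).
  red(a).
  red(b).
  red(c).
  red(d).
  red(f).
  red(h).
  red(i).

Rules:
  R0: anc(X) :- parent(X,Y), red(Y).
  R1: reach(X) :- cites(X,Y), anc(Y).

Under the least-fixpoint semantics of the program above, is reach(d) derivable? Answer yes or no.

yes

round 1: derive anc(a) via R0 from parent(a,h), red(h)
round 1: derive anc(b) via R0 from parent(b,i), red(i)
round 1: derive anc(d) via R0 from parent(d,h), red(h)
round 1: derive anc(f) via R0 from parent(f,c), red(c)
round 1: derive anc(h) via R0 from parent(h,a), red(a)
round 1: derive anc(i) via R0 from parent(i,b), red(b)
round 2: derive reach(a) via R1 from cites(a,a), anc(a)
round 2: derive reach(b) via R1 from cites(b,b), anc(b)
round 2: derive reach(d) via R1 from cites(d,d), anc(d)
round 2: derive reach(i) via R1 from cites(i,a), anc(a)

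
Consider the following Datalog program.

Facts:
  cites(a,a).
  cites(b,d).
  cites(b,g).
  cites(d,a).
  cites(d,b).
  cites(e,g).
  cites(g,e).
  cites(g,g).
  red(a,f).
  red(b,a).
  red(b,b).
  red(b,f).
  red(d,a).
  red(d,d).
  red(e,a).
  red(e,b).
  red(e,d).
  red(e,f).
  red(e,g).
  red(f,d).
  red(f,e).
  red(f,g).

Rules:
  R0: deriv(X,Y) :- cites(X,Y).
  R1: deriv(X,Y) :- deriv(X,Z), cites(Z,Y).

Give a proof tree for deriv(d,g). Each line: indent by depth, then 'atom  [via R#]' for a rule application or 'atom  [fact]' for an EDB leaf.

deriv(d,g)  [via R1]
  deriv(d,b)  [via R0]
    cites(d,b)  [fact]
  cites(b,g)  [fact]

round 1: derive deriv(a,a) via R0 from cites(a,a)
round 1: derive deriv(b,d) via R0 from cites(b,d)
round 1: derive deriv(b,g) via R0 from cites(b,g)
round 1: derive deriv(d,a) via R0 from cites(d,a)
round 1: derive deriv(d,b) via R0 from cites(d,b)
round 1: derive deriv(e,g) via R0 from cites(e,g)
round 1: derive deriv(g,e) via R0 from cites(g,e)
round 1: derive deriv(g,g) via R0 from cites(g,g)
round 2: derive deriv(b,a) via R1 from deriv(b,d), cites(d,a)
round 2: derive deriv(b,b) via R1 from deriv(b,d), cites(d,b)
round 2: derive deriv(b,e) via R1 from deriv(b,g), cites(g,e)
round 2: derive deriv(d,d) via R1 from deriv(d,b), cites(b,d)
round 2: derive deriv(d,g) via R1 from deriv(d,b), cites(b,g)
round 2: derive deriv(e,e) via R1 from deriv(e,g), cites(g,e)
round 3: derive deriv(d,e) via R1 from deriv(d,g), cites(g,e)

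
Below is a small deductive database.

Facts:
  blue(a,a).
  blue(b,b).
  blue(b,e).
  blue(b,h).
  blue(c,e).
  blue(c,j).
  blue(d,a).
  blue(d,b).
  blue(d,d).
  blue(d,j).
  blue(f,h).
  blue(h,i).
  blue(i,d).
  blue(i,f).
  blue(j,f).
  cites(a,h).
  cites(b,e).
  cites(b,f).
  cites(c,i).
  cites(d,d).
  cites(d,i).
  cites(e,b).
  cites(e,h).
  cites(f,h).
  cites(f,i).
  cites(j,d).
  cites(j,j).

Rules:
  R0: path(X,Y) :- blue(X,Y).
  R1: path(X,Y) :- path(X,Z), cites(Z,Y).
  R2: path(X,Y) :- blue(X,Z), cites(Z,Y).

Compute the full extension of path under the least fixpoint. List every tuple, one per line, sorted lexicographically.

path(a,a)
path(a,h)
path(b,b)
path(b,e)
path(b,f)
path(b,h)
path(b,i)
path(c,b)
path(c,d)
path(c,e)
path(c,f)
path(c,h)
path(c,i)
path(c,j)
path(d,a)
path(d,b)
path(d,d)
path(d,e)
path(d,f)
path(d,h)
path(d,i)
path(d,j)
path(f,h)
path(h,i)
path(i,d)
path(i,f)
path(i,h)
path(i,i)
path(j,f)
path(j,h)
path(j,i)

round 1: derive path(a,a) via R0 from blue(a,a)
round 1: derive path(b,b) via R0 from blue(b,b)
round 1: derive path(b,e) via R0 from blue(b,e)
round 1: derive path(b,h) via R0 from blue(b,h)
round 1: derive path(c,e) via R0 from blue(c,e)
round 1: derive path(c,j) via R0 from blue(c,j)
round 1: derive path(d,a) via R0 from blue(d,a)
round 1: derive path(d,b) via R0 from blue(d,b)
round 1: derive path(d,d) via R0 from blue(d,d)
round 1: derive path(d,j) via R0 from blue(d,j)
round 1: derive path(f,h) via R0 from blue(f,h)
round 1: derive path(h,i) via R0 from blue(h,i)
round 1: derive path(i,d) via R0 from blue(i,d)
round 1: derive path(i,f) via R0 from blue(i,f)
round 1: derive path(j,f) via R0 from blue(j,f)
round 1: derive path(a,h) via R2 from blue(a,a), cites(a,h)
round 1: derive path(b,f) via R2 from blue(b,b), cites(b,f)
round 1: derive path(c,b) via R2 from blue(c,e), cites(e,b)
round 1: derive path(c,d) via R2 from blue(c,j), cites(j,d)
round 1: derive path(c,h) via R2 from blue(c,e), cites(e,h)
round 1: derive path(d,e) via R2 from blue(d,b), cites(b,e)
round 1: derive path(d,f) via R2 from blue(d,b), cites(b,f)
round 1: derive path(d,h) via R2 from blue(d,a), cites(a,h)
round 1: derive path(d,i) via R2 from blue(d,d), cites(d,i)
round 1: derive path(i,h) via R2 from blue(i,f), cites(f,h)
round 1: derive path(i,i) via R2 from blue(i,d), cites(d,i)
round 1: derive path(j,h) via R2 from blue(j,f), cites(f,h)
round 1: derive path(j,i) via R2 from blue(j,f), cites(f,i)
round 2: derive path(b,i) via R1 from path(b,f), cites(f,i)
round 2: derive path(c,f) via R1 from path(c,b), cites(b,f)
round 2: derive path(c,i) via R1 from path(c,d), cites(d,i)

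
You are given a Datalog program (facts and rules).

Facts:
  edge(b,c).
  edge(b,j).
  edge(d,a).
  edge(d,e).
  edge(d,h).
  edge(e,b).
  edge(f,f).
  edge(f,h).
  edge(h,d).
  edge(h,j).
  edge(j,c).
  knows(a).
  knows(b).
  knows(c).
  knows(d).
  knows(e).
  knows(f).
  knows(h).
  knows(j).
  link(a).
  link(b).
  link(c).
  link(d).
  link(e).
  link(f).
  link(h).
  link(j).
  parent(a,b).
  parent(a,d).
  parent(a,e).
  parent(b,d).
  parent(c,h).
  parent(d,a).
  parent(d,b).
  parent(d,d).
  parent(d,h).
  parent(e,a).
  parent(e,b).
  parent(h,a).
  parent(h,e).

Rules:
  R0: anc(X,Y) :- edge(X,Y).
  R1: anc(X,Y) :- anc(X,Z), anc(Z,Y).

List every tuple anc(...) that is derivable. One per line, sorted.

round 1: derive anc(b,c) via R0 from edge(b,c)
round 1: derive anc(b,j) via R0 from edge(b,j)
round 1: derive anc(d,a) via R0 from edge(d,a)
round 1: derive anc(d,e) via R0 from edge(d,e)
round 1: derive anc(d,h) via R0 from edge(d,h)
round 1: derive anc(e,b) via R0 from edge(e,b)
round 1: derive anc(f,f) via R0 from edge(f,f)
round 1: derive anc(f,h) via R0 from edge(f,h)
round 1: derive anc(h,d) via R0 from edge(h,d)
round 1: derive anc(h,j) via R0 from edge(h,j)
round 1: derive anc(j,c) via R0 from edge(j,c)
round 2: derive anc(d,b) via R1 from anc(d,e), anc(e,b)
round 2: derive anc(d,d) via R1 from anc(d,h), anc(h,d)
round 2: derive anc(d,j) via R1 from anc(d,h), anc(h,j)
round 2: derive anc(e,c) via R1 from anc(e,b), anc(b,c)
round 2: derive anc(e,j) via R1 from anc(e,b), anc(b,j)
round 2: derive anc(f,d) via R1 from anc(f,h), anc(h,d)
round 2: derive anc(f,j) via R1 from anc(f,h), anc(h,j)
round 2: derive anc(h,a) via R1 from anc(h,d), anc(d,a)
round 2: derive anc(h,c) via R1 from anc(h,j), anc(j,c)
round 2: derive anc(h,e) via R1 from anc(h,d), anc(d,e)
round 2: derive anc(h,h) via R1 from anc(h,d), anc(d,h)
round 3: derive anc(d,c) via R1 from anc(d,b), anc(b,c)
round 3: derive anc(f,a) via R1 from anc(f,d), anc(d,a)
round 3: derive anc(f,b) via R1 from anc(f,d), anc(d,b)
round 3: derive anc(f,c) via R1 from anc(f,h), anc(h,c)
round 3: derive anc(f,e) via R1 from anc(f,d), anc(d,e)
round 3: derive anc(h,b) via R1 from anc(h,d), anc(d,b)

anc(b,c)
anc(b,j)
anc(d,a)
anc(d,b)
anc(d,c)
anc(d,d)
anc(d,e)
anc(d,h)
anc(d,j)
anc(e,b)
anc(e,c)
anc(e,j)
anc(f,a)
anc(f,b)
anc(f,c)
anc(f,d)
anc(f,e)
anc(f,f)
anc(f,h)
anc(f,j)
anc(h,a)
anc(h,b)
anc(h,c)
anc(h,d)
anc(h,e)
anc(h,h)
anc(h,j)
anc(j,c)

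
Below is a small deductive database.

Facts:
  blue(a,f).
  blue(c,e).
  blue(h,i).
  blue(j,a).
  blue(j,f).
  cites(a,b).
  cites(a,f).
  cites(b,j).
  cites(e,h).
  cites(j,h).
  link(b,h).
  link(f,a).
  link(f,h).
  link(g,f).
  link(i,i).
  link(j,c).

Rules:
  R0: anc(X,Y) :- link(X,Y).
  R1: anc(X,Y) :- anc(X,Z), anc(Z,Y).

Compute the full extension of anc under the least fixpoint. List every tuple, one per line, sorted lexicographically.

round 1: derive anc(b,h) via R0 from link(b,h)
round 1: derive anc(f,a) via R0 from link(f,a)
round 1: derive anc(f,h) via R0 from link(f,h)
round 1: derive anc(g,f) via R0 from link(g,f)
round 1: derive anc(i,i) via R0 from link(i,i)
round 1: derive anc(j,c) via R0 from link(j,c)
round 2: derive anc(g,a) via R1 from anc(g,f), anc(f,a)
round 2: derive anc(g,h) via R1 from anc(g,f), anc(f,h)

anc(b,h)
anc(f,a)
anc(f,h)
anc(g,a)
anc(g,f)
anc(g,h)
anc(i,i)
anc(j,c)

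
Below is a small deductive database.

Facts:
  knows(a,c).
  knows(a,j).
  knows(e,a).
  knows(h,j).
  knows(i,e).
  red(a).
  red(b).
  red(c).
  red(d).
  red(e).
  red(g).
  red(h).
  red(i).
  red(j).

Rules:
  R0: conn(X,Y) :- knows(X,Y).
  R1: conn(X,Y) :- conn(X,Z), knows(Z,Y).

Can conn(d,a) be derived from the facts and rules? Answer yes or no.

round 1: derive conn(a,c) via R0 from knows(a,c)
round 1: derive conn(a,j) via R0 from knows(a,j)
round 1: derive conn(e,a) via R0 from knows(e,a)
round 1: derive conn(h,j) via R0 from knows(h,j)
round 1: derive conn(i,e) via R0 from knows(i,e)
round 2: derive conn(e,c) via R1 from conn(e,a), knows(a,c)
round 2: derive conn(e,j) via R1 from conn(e,a), knows(a,j)
round 2: derive conn(i,a) via R1 from conn(i,e), knows(e,a)
round 3: derive conn(i,c) via R1 from conn(i,a), knows(a,c)
round 3: derive conn(i,j) via R1 from conn(i,a), knows(a,j)

no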